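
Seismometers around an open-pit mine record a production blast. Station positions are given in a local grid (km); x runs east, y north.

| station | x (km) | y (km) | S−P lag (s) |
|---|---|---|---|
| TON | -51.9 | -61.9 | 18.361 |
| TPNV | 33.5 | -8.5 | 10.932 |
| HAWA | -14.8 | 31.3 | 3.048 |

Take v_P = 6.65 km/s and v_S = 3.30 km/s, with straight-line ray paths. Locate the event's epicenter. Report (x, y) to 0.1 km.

x ≈ -7.8 km, y ≈ 50.0 km

Distance from S−P lag: d = Δt · v_P v_S / (v_P − v_S) = Δt · (6.65·3.30)/(6.65−3.30) ≈ 6.5507·Δt.
So d_TON = 120.28, d_TPNV = 71.61, d_HAWA = 19.97 km.
Circle about each station: (x + 51.9)² + (y + 61.9)² = 120.28²; (x − 33.5)² + (y + 8.5)² = 71.61²; (x + 14.8)² + (y − 31.3)² = 19.97².
Subtracting the TON equation from the TPNV and HAWA equations removes the quadratic terms:
170.8 x + 106.8 y = 4008.57
74.2 x + 186.4 y = 8741.99
Solving the 2×2 system: x ≈ -7.8, y ≈ 50.0 km.
Check against TON (with the unrounded x, y): √((x + 51.9)²+(y + 61.9)²) = 120.28 ≈ 120.28 km. ✓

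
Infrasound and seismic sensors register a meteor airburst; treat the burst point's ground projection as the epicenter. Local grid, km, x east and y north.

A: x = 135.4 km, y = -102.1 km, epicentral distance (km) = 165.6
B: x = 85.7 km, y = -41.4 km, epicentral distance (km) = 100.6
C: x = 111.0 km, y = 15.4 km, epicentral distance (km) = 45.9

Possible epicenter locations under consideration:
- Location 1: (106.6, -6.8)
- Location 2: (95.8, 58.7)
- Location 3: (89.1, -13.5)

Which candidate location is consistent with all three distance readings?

For each candidate, compare |candidate − station| to the reported distance:
Location 1: residuals A 66.0, B 60.2, C 23.3 → max 66.0 km
Location 2: residuals A 0.0, B 0.0, C 0.0 → max 0.0 km
Location 3: residuals A 65.6, B 72.5, C 9.6 → max 72.5 km
Only Location 2 has all residuals ≈ 0.

Location 2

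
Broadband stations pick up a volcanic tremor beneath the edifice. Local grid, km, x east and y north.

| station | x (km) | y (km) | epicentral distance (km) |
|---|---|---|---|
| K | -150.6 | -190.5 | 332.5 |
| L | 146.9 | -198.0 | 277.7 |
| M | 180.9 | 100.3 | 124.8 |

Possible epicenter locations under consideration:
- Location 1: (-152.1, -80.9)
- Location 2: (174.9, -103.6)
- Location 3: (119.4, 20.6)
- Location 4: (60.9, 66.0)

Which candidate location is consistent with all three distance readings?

Location 4

For each candidate, compare |candidate − station| to the reported distance:
Location 1: residuals K 222.9, L 43.4, M 254.3 → max 254.3 km
Location 2: residuals K 4.4, L 179.2, M 79.2 → max 179.2 km
Location 3: residuals K 10.2, L 57.4, M 24.1 → max 57.4 km
Location 4: residuals K 0.0, L 0.0, M 0.0 → max 0.0 km
Only Location 4 has all residuals ≈ 0.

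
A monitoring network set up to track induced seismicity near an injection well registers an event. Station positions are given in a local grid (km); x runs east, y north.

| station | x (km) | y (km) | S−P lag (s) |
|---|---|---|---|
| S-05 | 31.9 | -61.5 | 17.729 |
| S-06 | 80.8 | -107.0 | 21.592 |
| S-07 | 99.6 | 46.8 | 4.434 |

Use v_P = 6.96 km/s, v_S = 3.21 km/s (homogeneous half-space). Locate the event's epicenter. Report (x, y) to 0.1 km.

(98.6, 20.4)

Distance from S−P lag: d = Δt · v_P v_S / (v_P − v_S) = Δt · (6.96·3.21)/(6.96−3.21) ≈ 5.9578·Δt.
So d_S-05 = 105.63, d_S-06 = 128.64, d_S-07 = 26.42 km.
Circle about each station: (x − 31.9)² + (y + 61.5)² = 105.63²; (x − 80.8)² + (y + 107.0)² = 128.64²; (x − 99.6)² + (y − 46.8)² = 26.42².
Subtracting the S-05 equation from the S-06 and S-07 equations removes the quadratic terms:
97.8 x − 91.0 y = 7787.23
135.4 x + 216.6 y = 17770.22
Solving the 2×2 system: x ≈ 98.6, y ≈ 20.4 km.
Check against S-05 (with the unrounded x, y): √((x − 31.9)²+(y + 61.5)²) = 105.63 ≈ 105.63 km. ✓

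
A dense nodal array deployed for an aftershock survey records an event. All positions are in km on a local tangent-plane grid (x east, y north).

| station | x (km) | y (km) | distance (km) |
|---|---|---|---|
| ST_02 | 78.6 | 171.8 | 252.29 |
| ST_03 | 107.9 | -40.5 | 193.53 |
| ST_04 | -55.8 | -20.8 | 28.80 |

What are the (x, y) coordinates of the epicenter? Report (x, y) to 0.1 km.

Circle about each station: (x − 78.6)² + (y − 171.8)² = 252.29²; (x − 107.9)² + (y + 40.5)² = 193.53²; (x + 55.8)² + (y + 20.8)² = 28.80².
Subtracting pairs of circle equations eliminates x²+y² and gives linear equations (the radical axes):
58.6 x − 424.6 y = 3785.84
-268.8 x − 385.2 y = 30673.88
Solving the 2×2 system: x ≈ -84.6, y ≈ -20.6 km.

(-84.6, -20.6)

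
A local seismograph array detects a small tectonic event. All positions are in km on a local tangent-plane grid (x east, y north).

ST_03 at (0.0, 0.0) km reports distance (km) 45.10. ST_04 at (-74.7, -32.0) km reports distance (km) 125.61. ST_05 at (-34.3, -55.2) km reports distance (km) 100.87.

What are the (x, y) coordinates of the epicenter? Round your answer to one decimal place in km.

x ≈ 44.4 km, y ≈ 7.9 km

Circle about each station: x² + y² = 45.10²; (x + 74.7)² + (y + 32.0)² = 125.61²; (x + 34.3)² + (y + 55.2)² = 100.87².
Subtracting the ST_03 equation from the ST_04 and ST_05 equations removes the quadratic terms:
-149.4 x − 64.0 y = -7139.77
-68.6 x − 110.4 y = -3917.22
Solving the 2×2 system: x ≈ 44.4, y ≈ 7.9 km.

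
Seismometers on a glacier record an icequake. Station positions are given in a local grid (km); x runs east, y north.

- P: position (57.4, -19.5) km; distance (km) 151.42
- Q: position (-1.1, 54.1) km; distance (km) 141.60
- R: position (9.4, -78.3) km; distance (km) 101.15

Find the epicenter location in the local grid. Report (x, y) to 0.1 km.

Circle about each station: (x − 57.4)² + (y + 19.5)² = 151.42²; (x + 1.1)² + (y − 54.1)² = 141.60²; (x − 9.4)² + (y + 78.3)² = 101.15².
Subtracting the P equation from the Q and R equations removes the quadratic terms:
-117.0 x + 147.2 y = 2130.47
-96.0 x − 117.6 y = 15240.93
Solving the 2×2 system: x ≈ -89.4, y ≈ -56.6 km.
Check against P (with the unrounded x, y): √((x − 57.4)²+(y + 19.5)²) = 151.44 ≈ 151.42 km. ✓

x ≈ -89.4 km, y ≈ -56.6 km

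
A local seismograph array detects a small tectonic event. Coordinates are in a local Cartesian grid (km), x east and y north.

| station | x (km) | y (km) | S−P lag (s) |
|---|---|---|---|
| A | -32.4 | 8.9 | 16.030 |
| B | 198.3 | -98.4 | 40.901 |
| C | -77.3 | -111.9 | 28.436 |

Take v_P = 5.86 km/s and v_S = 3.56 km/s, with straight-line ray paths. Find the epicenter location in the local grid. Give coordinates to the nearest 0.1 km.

-80.8 km east, 146.0 km north

Distance from S−P lag: d = Δt · v_P v_S / (v_P − v_S) = Δt · (5.86·3.56)/(5.86−3.56) ≈ 9.0703·Δt.
So d_A = 145.40, d_B = 370.98, d_C = 257.92 km.
Circle about each station: (x + 32.4)² + (y − 8.9)² = 145.40²; (x − 198.3)² + (y + 98.4)² = 370.98²; (x + 77.3)² + (y + 111.9)² = 257.92².
Subtracting the A equation from the B and C equations removes the quadratic terms:
461.4 x − 214.6 y = -68608.52
-89.8 x − 241.6 y = -28013.64
Solving the 2×2 system: x ≈ -80.8, y ≈ 146.0 km.
Check against A (with the unrounded x, y): √((x + 32.4)²+(y − 8.9)²) = 145.38 ≈ 145.40 km. ✓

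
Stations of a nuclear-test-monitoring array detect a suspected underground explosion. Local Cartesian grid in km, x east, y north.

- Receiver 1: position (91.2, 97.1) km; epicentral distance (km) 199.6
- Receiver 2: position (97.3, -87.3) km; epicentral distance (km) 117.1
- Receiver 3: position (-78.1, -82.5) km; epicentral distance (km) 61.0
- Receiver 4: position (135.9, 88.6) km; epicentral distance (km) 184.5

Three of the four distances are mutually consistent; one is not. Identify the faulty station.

Solve using three stations at a time. Using Receiver 1, Receiver 2, Receiver 3 (subtract circle equations pairwise → linear system) gives (x, y) ≈ (-18.5, -69.7).
Distances from that point to each station vs reported:
  Receiver 1: calculated 199.6 vs reported 199.6 → residual 0.0 km
  Receiver 2: calculated 117.1 vs reported 117.1 → residual 0.0 km
  Receiver 3: calculated 61.0 vs reported 61.0 → residual 0.0 km
  Receiver 4: calculated 221.1 vs reported 184.5 → residual 36.6 km
Receiver 1, Receiver 2, Receiver 3 are mutually consistent (residuals ≈ 0); Receiver 4 is off by 36.6 km.

Receiver 4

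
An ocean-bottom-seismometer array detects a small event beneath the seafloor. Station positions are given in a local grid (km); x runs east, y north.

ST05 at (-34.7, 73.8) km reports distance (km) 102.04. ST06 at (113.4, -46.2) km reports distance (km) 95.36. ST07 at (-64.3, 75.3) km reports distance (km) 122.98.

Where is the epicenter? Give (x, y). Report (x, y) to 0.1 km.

25.9 km east, -8.3 km north

Circle about each station: (x + 34.7)² + (y − 73.8)² = 102.04²; (x − 113.4)² + (y + 46.2)² = 95.36²; (x + 64.3)² + (y − 75.3)² = 122.98².
Subtracting pairs of circle equations eliminates x²+y² and gives linear equations (the radical axes):
296.2 x − 240.0 y = 9662.10
-59.2 x + 3.0 y = -1557.87
Solving the 2×2 system: x ≈ 25.9, y ≈ -8.3 km.
Check against ST05 (with the unrounded x, y): √((x + 34.7)²+(y − 73.8)²) = 102.04 ≈ 102.04 km. ✓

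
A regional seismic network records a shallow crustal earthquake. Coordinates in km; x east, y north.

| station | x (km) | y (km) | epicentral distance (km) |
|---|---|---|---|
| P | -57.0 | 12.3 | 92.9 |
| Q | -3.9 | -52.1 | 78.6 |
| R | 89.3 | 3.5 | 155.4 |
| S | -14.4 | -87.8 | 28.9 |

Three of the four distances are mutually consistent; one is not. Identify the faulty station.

Q

Solve using three stations at a time. Using P, R, S (subtract circle equations pairwise → linear system) gives (x, y) ≈ (-42.1, -79.4).
Distances from that point to each station vs reported:
  P: calculated 92.9 vs reported 92.9 → residual 0.0 km
  Q: calculated 47.0 vs reported 78.6 → residual 31.6 km
  R: calculated 155.4 vs reported 155.4 → residual 0.0 km
  S: calculated 29.0 vs reported 28.9 → residual 0.1 km
P, R, S are mutually consistent (residuals ≈ 0); Q is off by 31.6 km.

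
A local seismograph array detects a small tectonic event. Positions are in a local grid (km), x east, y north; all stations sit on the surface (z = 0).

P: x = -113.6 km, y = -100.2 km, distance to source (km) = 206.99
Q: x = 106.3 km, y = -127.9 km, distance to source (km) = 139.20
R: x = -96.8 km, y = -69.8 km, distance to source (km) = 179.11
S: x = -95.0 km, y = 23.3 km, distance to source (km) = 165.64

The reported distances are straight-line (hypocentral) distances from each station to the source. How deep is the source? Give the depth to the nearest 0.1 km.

Each station gives a sphere (x−x_i)² + (y−y_i)² + z² = d_i² (stations at z=0).
Subtracting the P sphere from Q and R: z² cancels, leaving linear equations in x and y:
439.8 x − 55.4 y = 28181.32
33.6 x + 60.8 y = 2061.75
Solving: x ≈ 63.901, y ≈ -1.403 km (keep extra digits for the depth step; rounded: 63.9, -1.4).
Then from the P sphere: z² = 206.99² − (x + 113.6)² − (y + 100.2)² with x = 63.901, y = -1.403, so z ≈ 39.717 ≈ 39.7 km.

z ≈ 39.7 km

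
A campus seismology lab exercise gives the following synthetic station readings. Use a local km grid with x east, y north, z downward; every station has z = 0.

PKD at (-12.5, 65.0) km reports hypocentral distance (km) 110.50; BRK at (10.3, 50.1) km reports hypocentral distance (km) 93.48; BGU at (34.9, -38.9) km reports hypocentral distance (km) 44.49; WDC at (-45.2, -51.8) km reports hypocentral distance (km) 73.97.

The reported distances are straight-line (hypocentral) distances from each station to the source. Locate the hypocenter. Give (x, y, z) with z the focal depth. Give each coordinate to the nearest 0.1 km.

Each station gives a sphere (x−x_i)² + (y−y_i)² + z² = d_i² (stations at z=0).
Subtracting the PKD sphere from BRK and BGU: z² cancels, leaving linear equations in x and y:
45.6 x − 29.8 y = 1706.59
94.8 x − 207.8 y = 8580.86
Solving: x ≈ 14.874, y ≈ -34.508 km (keep extra digits for the depth step; rounded: 14.9, -34.5).
Then from the PKD sphere: z² = 110.50² − (x + 12.5)² − (y − 65.0)² with x = 14.874, y = -34.508, so z ≈ 39.485 ≈ 39.5 km.
Check against WDC (with the unrounded solution): distance 73.94 ≈ 73.97 km. ✓

(14.9, -34.5, 39.5)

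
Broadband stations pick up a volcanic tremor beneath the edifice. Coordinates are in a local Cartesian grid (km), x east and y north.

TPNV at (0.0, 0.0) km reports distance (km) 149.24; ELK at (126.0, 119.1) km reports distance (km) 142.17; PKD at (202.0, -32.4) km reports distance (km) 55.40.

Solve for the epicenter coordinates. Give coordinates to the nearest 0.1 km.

Circle about each station: x² + y² = 149.24²; (x − 126.0)² + (y − 119.1)² = 142.17²; (x − 202.0)² + (y + 32.4)² = 55.40².
Subtracting the TPNV equation from the ELK and PKD equations removes the quadratic terms:
252.0 x + 238.2 y = 32121.08
404.0 x − 64.8 y = 61057.18
Solving the 2×2 system: x ≈ 147.7, y ≈ -21.4 km.
Check against TPNV (with the unrounded x, y): √(x²+y²) = 149.24 ≈ 149.24 km. ✓

(147.7, -21.4)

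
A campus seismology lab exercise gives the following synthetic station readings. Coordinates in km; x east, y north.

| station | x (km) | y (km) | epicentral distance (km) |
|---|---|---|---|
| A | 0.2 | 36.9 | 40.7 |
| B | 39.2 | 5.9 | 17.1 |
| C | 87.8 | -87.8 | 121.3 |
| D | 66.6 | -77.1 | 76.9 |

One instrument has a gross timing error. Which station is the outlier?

D

Solve using three stations at a time. Using A, B, C (subtract circle equations pairwise → linear system) gives (x, y) ≈ (38.5, 23.0).
Distances from that point to each station vs reported:
  A: calculated 40.7 vs reported 40.7 → residual 0.0 km
  B: calculated 17.1 vs reported 17.1 → residual 0.0 km
  C: calculated 121.3 vs reported 121.3 → residual 0.0 km
  D: calculated 104.0 vs reported 76.9 → residual 27.1 km
A, B, C are mutually consistent (residuals ≈ 0); D is off by 27.1 km.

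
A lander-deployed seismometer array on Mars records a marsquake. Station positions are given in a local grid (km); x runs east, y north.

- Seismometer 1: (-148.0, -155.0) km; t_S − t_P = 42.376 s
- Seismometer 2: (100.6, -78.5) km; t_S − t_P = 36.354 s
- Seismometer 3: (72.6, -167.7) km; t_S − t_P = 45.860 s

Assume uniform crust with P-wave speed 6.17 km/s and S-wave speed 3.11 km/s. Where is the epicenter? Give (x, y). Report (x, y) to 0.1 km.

(-50.5, 92.2)

Distance from S−P lag: d = Δt · v_P v_S / (v_P − v_S) = Δt · (6.17·3.11)/(6.17−3.11) ≈ 6.2708·Δt.
So d_Seismometer 1 = 265.73, d_Seismometer 2 = 227.97, d_Seismometer 3 = 287.58 km.
Circle about each station: (x + 148.0)² + (y + 155.0)² = 265.73²; (x − 100.6)² + (y + 78.5)² = 227.97²; (x − 72.6)² + (y + 167.7)² = 287.58².
Subtracting the Seismometer 1 equation from the Seismometer 2 and Seismometer 3 equations removes the quadratic terms:
497.2 x + 153.0 y = -11004.28
441.2 x − 25.4 y = -24624.77
Solving the 2×2 system: x ≈ -50.5, y ≈ 92.2 km.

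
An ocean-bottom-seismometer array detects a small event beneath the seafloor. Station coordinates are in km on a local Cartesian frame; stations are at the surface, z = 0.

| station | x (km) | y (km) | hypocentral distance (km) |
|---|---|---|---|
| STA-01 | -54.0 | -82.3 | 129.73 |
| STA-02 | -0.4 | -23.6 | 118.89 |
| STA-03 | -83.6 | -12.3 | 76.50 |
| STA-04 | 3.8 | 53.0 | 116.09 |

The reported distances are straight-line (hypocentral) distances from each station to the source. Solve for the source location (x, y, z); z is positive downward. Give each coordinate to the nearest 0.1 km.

(-86.1, 23.8, 67.4)

Each station gives a sphere (x−x_i)² + (y−y_i)² + z² = d_i² (stations at z=0).
Subtracting the STA-01 sphere from STA-02 and STA-03: z² cancels, leaving linear equations in x and y:
107.2 x + 117.4 y = -6437.13
-59.2 x + 140.0 y = 8428.58
Solving: x ≈ -86.106, y ≈ 23.794 km (keep extra digits for the depth step; rounded: -86.1, 23.8).
Then from the STA-01 sphere: z² = 129.73² − (x + 54.0)² − (y + 82.3)² with x = -86.106, y = 23.794, so z ≈ 67.403 ≈ 67.4 km.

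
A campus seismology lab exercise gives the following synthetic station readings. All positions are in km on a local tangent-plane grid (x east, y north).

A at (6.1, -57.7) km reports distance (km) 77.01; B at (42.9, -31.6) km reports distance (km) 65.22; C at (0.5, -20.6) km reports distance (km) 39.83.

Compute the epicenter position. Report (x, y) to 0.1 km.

Circle about each station: (x − 6.1)² + (y + 57.7)² = 77.01²; (x − 42.9)² + (y + 31.6)² = 65.22²; (x − 0.5)² + (y + 20.6)² = 39.83².
Subtracting pairs of circle equations eliminates x²+y² and gives linear equations (the radical axes):
73.6 x + 52.2 y = 1149.36
-11.2 x + 74.2 y = 1402.22
Solving the 2×2 system: x ≈ 2.0, y ≈ 19.2 km.
Check against A (with the unrounded x, y): √((x − 6.1)²+(y + 57.7)²) = 77.01 ≈ 77.01 km. ✓

x ≈ 2.0 km, y ≈ 19.2 km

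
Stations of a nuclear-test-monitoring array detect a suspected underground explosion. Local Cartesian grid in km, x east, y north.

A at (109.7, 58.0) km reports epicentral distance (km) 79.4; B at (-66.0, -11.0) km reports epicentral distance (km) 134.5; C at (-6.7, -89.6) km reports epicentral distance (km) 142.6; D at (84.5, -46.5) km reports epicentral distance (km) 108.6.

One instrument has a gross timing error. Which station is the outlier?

B

Solve using three stations at a time. Using A, C, D (subtract circle equations pairwise → linear system) gives (x, y) ≈ (30.9, 48.0).
Distances from that point to each station vs reported:
  A: calculated 79.4 vs reported 79.4 → residual 0.0 km
  B: calculated 113.4 vs reported 134.5 → residual 21.1 km
  C: calculated 142.6 vs reported 142.6 → residual 0.0 km
  D: calculated 108.6 vs reported 108.6 → residual 0.0 km
A, C, D are mutually consistent (residuals ≈ 0); B is off by 21.1 km.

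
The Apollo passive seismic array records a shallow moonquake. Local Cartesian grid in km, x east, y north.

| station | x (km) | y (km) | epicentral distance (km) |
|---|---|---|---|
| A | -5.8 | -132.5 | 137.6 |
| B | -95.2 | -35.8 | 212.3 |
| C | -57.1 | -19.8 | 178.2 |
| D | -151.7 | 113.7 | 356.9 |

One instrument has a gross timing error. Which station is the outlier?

Solve using three stations at a time. Using A, B, C (subtract circle equations pairwise → linear system) gives (x, y) ≈ (114.8, -66.4).
Distances from that point to each station vs reported:
  A: calculated 137.5 vs reported 137.6 → residual 0.1 km
  B: calculated 212.3 vs reported 212.3 → residual 0.0 km
  C: calculated 178.1 vs reported 178.2 → residual 0.1 km
  D: calculated 321.7 vs reported 356.9 → residual 35.2 km
A, B, C are mutually consistent (residuals ≈ 0); D is off by 35.2 km.

D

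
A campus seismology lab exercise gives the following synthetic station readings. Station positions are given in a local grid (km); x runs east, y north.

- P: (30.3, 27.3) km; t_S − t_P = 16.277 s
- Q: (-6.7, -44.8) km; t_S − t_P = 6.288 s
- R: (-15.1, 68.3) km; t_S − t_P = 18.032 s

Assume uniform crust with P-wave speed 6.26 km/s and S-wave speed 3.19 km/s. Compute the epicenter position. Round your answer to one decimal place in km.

x ≈ -47.6 km, y ≈ -44.4 km

Distance from S−P lag: d = Δt · v_P v_S / (v_P − v_S) = Δt · (6.26·3.19)/(6.26−3.19) ≈ 6.5047·Δt.
So d_P = 105.88, d_Q = 40.90, d_R = 117.29 km.
Circle about each station: (x − 30.3)² + (y − 27.3)² = 105.88²; (x + 6.7)² + (y + 44.8)² = 40.90²; (x + 15.1)² + (y − 68.3)² = 117.29².
Subtracting pairs of circle equations eliminates x²+y² and gives linear equations (the radical axes):
-74.0 x − 144.2 y = 9926.31
-90.8 x + 82.0 y = 683.15
Solving the 2×2 system: x ≈ -47.6, y ≈ -44.4 km.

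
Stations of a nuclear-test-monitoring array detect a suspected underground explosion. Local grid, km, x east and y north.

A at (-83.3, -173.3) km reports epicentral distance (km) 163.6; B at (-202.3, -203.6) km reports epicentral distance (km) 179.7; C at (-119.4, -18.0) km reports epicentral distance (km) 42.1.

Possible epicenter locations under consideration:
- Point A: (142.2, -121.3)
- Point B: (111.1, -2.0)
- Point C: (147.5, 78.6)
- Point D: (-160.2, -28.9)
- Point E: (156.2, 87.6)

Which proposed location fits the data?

For each candidate, compare |candidate − station| to the reported distance:
Point A: residuals A 67.8, B 174.5, C 239.2 → max 239.2 km
Point B: residuals A 95.5, B 192.9, C 189.0 → max 192.9 km
Point C: residuals A 178.0, B 269.7, C 241.7 → max 269.7 km
Point D: residuals A 0.0, B 0.0, C 0.1 → max 0.1 km
Point E: residuals A 190.6, B 282.2, C 253.0 → max 282.2 km
Only Point D has all residuals ≈ 0.

Point D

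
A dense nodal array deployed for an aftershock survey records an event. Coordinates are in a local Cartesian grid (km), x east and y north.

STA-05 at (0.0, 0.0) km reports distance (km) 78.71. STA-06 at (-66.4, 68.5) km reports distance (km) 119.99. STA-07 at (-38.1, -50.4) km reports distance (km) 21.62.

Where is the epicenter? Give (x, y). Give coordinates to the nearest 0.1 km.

-59.7 km east, -51.3 km north

Circle about each station: x² + y² = 78.71²; (x + 66.4)² + (y − 68.5)² = 119.99²; (x + 38.1)² + (y + 50.4)² = 21.62².
Subtracting the STA-05 equation from the STA-06 and STA-07 equations removes the quadratic terms:
-132.8 x + 137.0 y = 898.87
-76.2 x − 100.8 y = 9719.61
Solving the 2×2 system: x ≈ -59.7, y ≈ -51.3 km.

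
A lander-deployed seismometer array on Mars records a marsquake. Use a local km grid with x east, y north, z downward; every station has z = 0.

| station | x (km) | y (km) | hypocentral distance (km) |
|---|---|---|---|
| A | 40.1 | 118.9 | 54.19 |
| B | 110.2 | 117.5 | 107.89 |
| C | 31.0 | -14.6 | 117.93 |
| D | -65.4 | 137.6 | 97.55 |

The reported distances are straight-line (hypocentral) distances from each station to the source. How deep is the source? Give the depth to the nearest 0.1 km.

Each station gives a sphere (x−x_i)² + (y−y_i)² + z² = d_i² (stations at z=0).
Subtracting the A sphere from B and C: z² cancels, leaving linear equations in x and y:
140.2 x − 2.8 y = 1501.37
-18.2 x − 267.0 y = -25541.99
Solving: x ≈ 12.602, y ≈ 94.804 km (keep extra digits for the depth step; rounded: 12.6, 94.8).
Then from the A sphere: z² = 54.19² − (x − 40.1)² − (y − 118.9)² with x = 12.602, y = 94.804, so z ≈ 39.997 ≈ 40.0 km.
Check against D (with the unrounded solution): distance 97.55 ≈ 97.55 km. ✓

z ≈ 40.0 km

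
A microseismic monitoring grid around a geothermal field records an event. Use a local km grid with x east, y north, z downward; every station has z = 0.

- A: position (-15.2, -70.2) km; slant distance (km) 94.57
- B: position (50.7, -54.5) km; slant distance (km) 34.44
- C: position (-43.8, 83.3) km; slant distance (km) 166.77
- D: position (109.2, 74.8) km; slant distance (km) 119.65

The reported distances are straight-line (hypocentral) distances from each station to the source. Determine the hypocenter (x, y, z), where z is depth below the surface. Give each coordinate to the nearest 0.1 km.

Each station gives a sphere (x−x_i)² + (y−y_i)² + z² = d_i² (stations at z=0).
Subtracting the A sphere from B and C: z² cancels, leaving linear equations in x and y:
131.8 x + 31.4 y = 8139.03
-57.2 x + 307.0 y = -15170.50
Solving: x ≈ 70.401, y ≈ -36.298 km (keep extra digits for the depth step; rounded: 70.4, -36.3).
Then from the A sphere: z² = 94.57² − (x + 15.2)² − (y + 70.2)² with x = 70.401, y = -36.298, so z ≈ 21.601 ≈ 21.6 km.

x ≈ 70.4 km, y ≈ -36.3 km, depth ≈ 21.6 km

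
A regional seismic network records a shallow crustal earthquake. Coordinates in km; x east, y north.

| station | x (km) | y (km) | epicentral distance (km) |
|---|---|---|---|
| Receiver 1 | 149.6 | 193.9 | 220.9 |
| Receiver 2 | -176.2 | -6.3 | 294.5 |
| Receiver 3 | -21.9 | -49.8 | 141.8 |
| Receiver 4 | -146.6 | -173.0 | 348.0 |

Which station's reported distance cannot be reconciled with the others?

Receiver 4

Solve using three stations at a time. Using Receiver 1, Receiver 2, Receiver 3 (subtract circle equations pairwise → linear system) gives (x, y) ≈ (117.8, -24.8).
Distances from that point to each station vs reported:
  Receiver 1: calculated 221.0 vs reported 220.9 → residual 0.1 km
  Receiver 2: calculated 294.5 vs reported 294.5 → residual 0.0 km
  Receiver 3: calculated 141.9 vs reported 141.8 → residual 0.1 km
  Receiver 4: calculated 303.1 vs reported 348.0 → residual 44.9 km
Receiver 1, Receiver 2, Receiver 3 are mutually consistent (residuals ≈ 0); Receiver 4 is off by 44.9 km.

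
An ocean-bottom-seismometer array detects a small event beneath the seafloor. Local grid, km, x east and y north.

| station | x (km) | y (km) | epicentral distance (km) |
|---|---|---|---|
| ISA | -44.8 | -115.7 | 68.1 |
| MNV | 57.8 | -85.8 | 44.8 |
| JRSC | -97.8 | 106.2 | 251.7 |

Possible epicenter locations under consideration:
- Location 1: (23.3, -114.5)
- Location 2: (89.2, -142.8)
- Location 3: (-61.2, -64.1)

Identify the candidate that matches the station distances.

Location 1

For each candidate, compare |candidate − station| to the reported distance:
Location 1: residuals ISA 0.0, MNV 0.1, JRSC 0.0 → max 0.1 km
Location 2: residuals ISA 68.6, MNV 20.3, JRSC 59.7 → max 68.6 km
Location 3: residuals ISA 14.0, MNV 76.2, JRSC 77.5 → max 77.5 km
Only Location 1 has all residuals ≈ 0.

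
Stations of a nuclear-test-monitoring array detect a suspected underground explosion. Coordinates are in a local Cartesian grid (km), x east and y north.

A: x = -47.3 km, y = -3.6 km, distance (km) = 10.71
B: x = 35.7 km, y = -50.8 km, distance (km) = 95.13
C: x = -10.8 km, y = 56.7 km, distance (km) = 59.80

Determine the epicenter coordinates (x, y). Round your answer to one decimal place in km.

x ≈ -41.2 km, y ≈ 5.2 km

Circle about each station: (x + 47.3)² + (y + 3.6)² = 10.71²; (x − 35.7)² + (y + 50.8)² = 95.13²; (x + 10.8)² + (y − 56.7)² = 59.80².
Subtracting the A equation from the B and C equations removes the quadratic terms:
166.0 x − 94.4 y = -7330.13
73.0 x + 120.6 y = -2380.06
Solving the 2×2 system: x ≈ -41.2, y ≈ 5.2 km.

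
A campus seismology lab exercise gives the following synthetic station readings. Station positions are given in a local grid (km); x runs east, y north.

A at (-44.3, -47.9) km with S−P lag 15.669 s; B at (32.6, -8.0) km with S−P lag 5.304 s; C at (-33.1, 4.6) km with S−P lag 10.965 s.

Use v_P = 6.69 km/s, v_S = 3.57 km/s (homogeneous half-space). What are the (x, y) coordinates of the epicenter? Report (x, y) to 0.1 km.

Distance from S−P lag: d = Δt · v_P v_S / (v_P − v_S) = Δt · (6.69·3.57)/(6.69−3.57) ≈ 7.6549·Δt.
So d_A = 119.94, d_B = 40.60, d_C = 83.94 km.
Circle about each station: (x + 44.3)² + (y + 47.9)² = 119.94²; (x − 32.6)² + (y + 8.0)² = 40.60²; (x + 33.1)² + (y − 4.6)² = 83.94².
Subtracting the A equation from the B and C equations removes the quadratic terms:
153.8 x + 79.8 y = 9607.10
22.4 x + 105.0 y = 4199.55
Solving the 2×2 system: x ≈ 46.9, y ≈ 30.0 km.

x ≈ 46.9 km, y ≈ 30.0 km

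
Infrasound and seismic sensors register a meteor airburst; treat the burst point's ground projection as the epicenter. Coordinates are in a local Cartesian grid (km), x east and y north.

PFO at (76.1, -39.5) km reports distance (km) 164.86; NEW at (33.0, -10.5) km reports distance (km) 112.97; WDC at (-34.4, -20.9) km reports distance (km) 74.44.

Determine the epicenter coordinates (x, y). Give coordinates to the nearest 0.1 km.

Circle about each station: (x − 76.1)² + (y + 39.5)² = 164.86²; (x − 33.0)² + (y + 10.5)² = 112.97²; (x + 34.4)² + (y + 20.9)² = 74.44².
Subtracting pairs of circle equations eliminates x²+y² and gives linear equations (the radical axes):
-86.2 x + 58.0 y = 8264.39
-221.0 x + 37.2 y = 15906.22
Solving the 2×2 system: x ≈ -64.0, y ≈ 47.4 km.

x ≈ -64.0 km, y ≈ 47.4 km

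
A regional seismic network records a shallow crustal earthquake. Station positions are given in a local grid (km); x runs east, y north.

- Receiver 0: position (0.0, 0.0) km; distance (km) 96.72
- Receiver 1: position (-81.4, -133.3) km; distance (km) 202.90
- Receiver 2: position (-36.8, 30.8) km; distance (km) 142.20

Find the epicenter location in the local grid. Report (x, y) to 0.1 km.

(92.4, -28.6)

Circle about each station: x² + y² = 96.72²; (x + 81.4)² + (y + 133.3)² = 202.90²; (x + 36.8)² + (y − 30.8)² = 142.20².
Subtracting pairs of circle equations eliminates x²+y² and gives linear equations (the radical axes):
-162.8 x − 266.6 y = -7418.80
-73.6 x + 61.6 y = -8563.20
Solving the 2×2 system: x ≈ 92.4, y ≈ -28.6 km.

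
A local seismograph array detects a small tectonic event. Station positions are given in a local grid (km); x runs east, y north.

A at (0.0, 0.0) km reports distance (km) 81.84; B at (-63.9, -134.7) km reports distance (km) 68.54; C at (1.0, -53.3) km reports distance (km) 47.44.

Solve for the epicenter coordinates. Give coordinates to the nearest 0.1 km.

(-43.7, -69.2)

Circle about each station: x² + y² = 81.84²; (x + 63.9)² + (y + 134.7)² = 68.54²; (x − 1.0)² + (y + 53.3)² = 47.44².
Subtracting the A equation from the B and C equations removes the quadratic terms:
-127.8 x − 269.4 y = 24227.35
2.0 x − 106.6 y = 7289.12
Solving the 2×2 system: x ≈ -43.7, y ≈ -69.2 km.
Check against A (with the unrounded x, y): √(x²+y²) = 81.84 ≈ 81.84 km. ✓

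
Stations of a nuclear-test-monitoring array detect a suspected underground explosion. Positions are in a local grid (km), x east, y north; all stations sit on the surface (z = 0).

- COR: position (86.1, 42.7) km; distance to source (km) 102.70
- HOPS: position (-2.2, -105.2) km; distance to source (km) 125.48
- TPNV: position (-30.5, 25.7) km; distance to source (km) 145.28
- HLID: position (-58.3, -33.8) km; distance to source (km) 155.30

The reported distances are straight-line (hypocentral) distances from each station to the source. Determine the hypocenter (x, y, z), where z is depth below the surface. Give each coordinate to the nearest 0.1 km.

x ≈ 83.7 km, y ≈ -38.6 km, depth ≈ 62.7 km

Each station gives a sphere (x−x_i)² + (y−y_i)² + z² = d_i² (stations at z=0).
Subtracting the COR sphere from HOPS and TPNV: z² cancels, leaving linear equations in x and y:
-176.6 x − 295.8 y = -3362.56
-233.2 x − 34.0 y = -18204.75
Solving: x ≈ 83.693, y ≈ -38.599 km (keep extra digits for the depth step; rounded: 83.7, -38.6).
Then from the COR sphere: z² = 102.70² − (x − 86.1)² − (y − 42.7)² with x = 83.693, y = -38.599, so z ≈ 62.705 ≈ 62.7 km.
Check against HLID (with the unrounded solution): distance 155.30 ≈ 155.30 km. ✓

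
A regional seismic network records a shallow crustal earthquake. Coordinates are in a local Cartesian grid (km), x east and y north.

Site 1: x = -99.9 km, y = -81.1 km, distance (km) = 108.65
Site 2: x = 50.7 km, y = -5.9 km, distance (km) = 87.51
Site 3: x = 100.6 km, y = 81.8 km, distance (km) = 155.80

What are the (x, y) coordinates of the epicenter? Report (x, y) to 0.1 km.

x ≈ -35.9 km, y ≈ 6.7 km

Circle about each station: (x + 99.9)² + (y + 81.1)² = 108.65²; (x − 50.7)² + (y + 5.9)² = 87.51²; (x − 100.6)² + (y − 81.8)² = 155.80².
Subtracting pairs of circle equations eliminates x²+y² and gives linear equations (the radical axes):
301.2 x + 150.4 y = -9805.10
401.0 x + 325.8 y = -12214.44
Solving the 2×2 system: x ≈ -35.9, y ≈ 6.7 km.
Check against Site 1 (with the unrounded x, y): √((x + 99.9)²+(y + 81.1)²) = 108.64 ≈ 108.65 km. ✓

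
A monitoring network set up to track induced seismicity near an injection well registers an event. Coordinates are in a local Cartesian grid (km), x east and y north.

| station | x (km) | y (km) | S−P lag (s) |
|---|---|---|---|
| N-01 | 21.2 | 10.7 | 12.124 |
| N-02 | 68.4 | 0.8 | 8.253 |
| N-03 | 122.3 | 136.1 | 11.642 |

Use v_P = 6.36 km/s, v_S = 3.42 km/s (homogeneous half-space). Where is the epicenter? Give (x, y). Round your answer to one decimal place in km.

Distance from S−P lag: d = Δt · v_P v_S / (v_P − v_S) = Δt · (6.36·3.42)/(6.36−3.42) ≈ 7.3984·Δt.
So d_N-01 = 89.70, d_N-02 = 61.06, d_N-03 = 86.13 km.
Circle about each station: (x − 21.2)² + (y − 10.7)² = 89.70²; (x − 68.4)² + (y − 0.8)² = 61.06²; (x − 122.3)² + (y − 136.1)² = 86.13².
Subtracting the N-01 equation from the N-02 and N-03 equations removes the quadratic terms:
94.4 x − 19.8 y = 8433.04
202.2 x + 250.8 y = 33544.28
Solving the 2×2 system: x ≈ 100.4, y ≈ 52.8 km.

x ≈ 100.4 km, y ≈ 52.8 km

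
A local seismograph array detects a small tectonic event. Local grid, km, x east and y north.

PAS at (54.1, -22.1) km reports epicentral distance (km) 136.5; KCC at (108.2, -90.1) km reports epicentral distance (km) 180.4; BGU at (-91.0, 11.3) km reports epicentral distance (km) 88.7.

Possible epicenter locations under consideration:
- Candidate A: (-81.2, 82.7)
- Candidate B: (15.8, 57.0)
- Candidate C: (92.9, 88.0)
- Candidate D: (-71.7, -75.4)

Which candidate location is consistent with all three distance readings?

For each candidate, compare |candidate − station| to the reported distance:
Candidate A: residuals PAS 34.6, KCC 76.0, BGU 16.6 → max 76.0 km
Candidate B: residuals PAS 48.6, KCC 6.7, BGU 27.5 → max 48.6 km
Candidate C: residuals PAS 19.8, KCC 1.6, BGU 110.6 → max 110.6 km
Candidate D: residuals PAS 0.1, KCC 0.1, BGU 0.1 → max 0.1 km
Only Candidate D has all residuals ≈ 0.

Candidate D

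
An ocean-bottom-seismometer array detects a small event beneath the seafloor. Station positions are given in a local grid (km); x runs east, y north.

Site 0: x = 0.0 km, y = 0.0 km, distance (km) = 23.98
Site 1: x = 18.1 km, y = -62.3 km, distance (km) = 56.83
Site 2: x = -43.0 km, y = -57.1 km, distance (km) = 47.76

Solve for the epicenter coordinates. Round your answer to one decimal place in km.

Circle about each station: x² + y² = 23.98²; (x − 18.1)² + (y + 62.3)² = 56.83²; (x + 43.0)² + (y + 57.1)² = 47.76².
Subtracting the Site 0 equation from the Site 1 and Site 2 equations removes the quadratic terms:
36.2 x − 124.6 y = 1554.29
-86.0 x − 114.2 y = 3403.43
Solving the 2×2 system: x ≈ -16.6, y ≈ -17.3 km.
Check against Site 0 (with the unrounded x, y): √(x²+y²) = 23.98 ≈ 23.98 km. ✓

-16.6 km east, -17.3 km north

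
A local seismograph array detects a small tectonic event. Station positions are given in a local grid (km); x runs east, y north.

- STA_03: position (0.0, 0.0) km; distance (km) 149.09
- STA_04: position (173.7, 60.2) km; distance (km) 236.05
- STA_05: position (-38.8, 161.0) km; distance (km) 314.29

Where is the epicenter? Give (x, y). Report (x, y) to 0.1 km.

Circle about each station: x² + y² = 149.09²; (x − 173.7)² + (y − 60.2)² = 236.05²; (x + 38.8)² + (y − 161.0)² = 314.29².
Subtracting pairs of circle equations eliminates x²+y² and gives linear equations (the radical axes):
347.4 x + 120.4 y = 303.96
-77.6 x + 322.0 y = -49123.94
Solving the 2×2 system: x ≈ 49.6, y ≈ -140.6 km.

49.6 km east, -140.6 km north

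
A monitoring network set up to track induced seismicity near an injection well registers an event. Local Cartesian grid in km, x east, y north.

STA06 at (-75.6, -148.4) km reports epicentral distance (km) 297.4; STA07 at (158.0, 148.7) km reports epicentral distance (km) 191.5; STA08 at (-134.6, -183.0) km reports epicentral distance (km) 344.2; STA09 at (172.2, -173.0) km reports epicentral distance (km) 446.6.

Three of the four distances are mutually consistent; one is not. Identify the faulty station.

Solve using three stations at a time. Using STA06, STA07, STA08 (subtract circle equations pairwise → linear system) gives (x, y) ≈ (-33.4, 145.9).
Distances from that point to each station vs reported:
  STA06: calculated 297.3 vs reported 297.4 → residual 0.1 km
  STA07: calculated 191.4 vs reported 191.5 → residual 0.1 km
  STA08: calculated 344.1 vs reported 344.2 → residual 0.1 km
  STA09: calculated 379.4 vs reported 446.6 → residual 67.2 km
STA06, STA07, STA08 are mutually consistent (residuals ≈ 0); STA09 is off by 67.2 km.

STA09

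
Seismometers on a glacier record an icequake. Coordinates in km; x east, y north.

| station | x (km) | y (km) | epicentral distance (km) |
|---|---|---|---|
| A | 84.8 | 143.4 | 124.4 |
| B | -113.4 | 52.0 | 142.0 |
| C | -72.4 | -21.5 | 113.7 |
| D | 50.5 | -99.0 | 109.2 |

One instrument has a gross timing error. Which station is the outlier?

D

Solve using three stations at a time. Using A, B, C (subtract circle equations pairwise → linear system) gives (x, y) ≈ (27.3, 33.1).
Distances from that point to each station vs reported:
  A: calculated 124.4 vs reported 124.4 → residual 0.0 km
  B: calculated 142.0 vs reported 142.0 → residual 0.0 km
  C: calculated 113.7 vs reported 113.7 → residual 0.0 km
  D: calculated 134.1 vs reported 109.2 → residual 24.9 km
A, B, C are mutually consistent (residuals ≈ 0); D is off by 24.9 km.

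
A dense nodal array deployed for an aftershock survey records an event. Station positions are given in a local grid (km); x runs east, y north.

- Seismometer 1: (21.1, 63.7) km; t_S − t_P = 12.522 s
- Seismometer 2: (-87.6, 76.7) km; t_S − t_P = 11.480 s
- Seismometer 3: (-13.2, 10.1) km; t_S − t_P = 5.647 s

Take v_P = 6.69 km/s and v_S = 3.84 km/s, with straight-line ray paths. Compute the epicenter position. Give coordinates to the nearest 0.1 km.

Distance from S−P lag: d = Δt · v_P v_S / (v_P − v_S) = Δt · (6.69·3.84)/(6.69−3.84) ≈ 9.0139·Δt.
So d_Seismometer 1 = 112.87, d_Seismometer 2 = 103.48, d_Seismometer 3 = 50.90 km.
Circle about each station: (x − 21.1)² + (y − 63.7)² = 112.87²; (x + 87.6)² + (y − 76.7)² = 103.48²; (x + 13.2)² + (y − 10.1)² = 50.90².
Subtracting the Seismometer 1 equation from the Seismometer 2 and Seismometer 3 equations removes the quadratic terms:
-217.4 x + 26.0 y = 11085.28
-68.6 x − 107.2 y = 5922.18
Solving the 2×2 system: x ≈ -53.5, y ≈ -21.0 km.

-53.5 km east, -21.0 km north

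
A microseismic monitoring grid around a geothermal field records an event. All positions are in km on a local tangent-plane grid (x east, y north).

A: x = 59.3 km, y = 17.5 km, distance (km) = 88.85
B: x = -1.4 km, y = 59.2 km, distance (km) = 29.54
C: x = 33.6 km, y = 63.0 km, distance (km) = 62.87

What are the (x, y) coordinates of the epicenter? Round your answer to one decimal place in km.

Circle about each station: (x − 59.3)² + (y − 17.5)² = 88.85²; (x + 1.4)² + (y − 59.2)² = 29.54²; (x − 33.6)² + (y − 63.0)² = 62.87².
Subtracting the A equation from the B and C equations removes the quadratic terms:
-121.4 x + 83.4 y = 6705.57
-51.4 x + 91.0 y = 5216.91
Solving the 2×2 system: x ≈ -25.9, y ≈ 42.7 km.

(-25.9, 42.7)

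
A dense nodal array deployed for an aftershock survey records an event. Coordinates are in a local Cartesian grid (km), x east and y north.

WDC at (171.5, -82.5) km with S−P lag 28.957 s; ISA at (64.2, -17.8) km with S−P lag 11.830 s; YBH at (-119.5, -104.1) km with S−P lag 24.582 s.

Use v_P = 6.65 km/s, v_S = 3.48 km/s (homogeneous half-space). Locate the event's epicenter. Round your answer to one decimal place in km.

Distance from S−P lag: d = Δt · v_P v_S / (v_P − v_S) = Δt · (6.65·3.48)/(6.65−3.48) ≈ 7.3003·Δt.
So d_WDC = 211.40, d_ISA = 86.36, d_YBH = 179.46 km.
Circle about each station: (x − 171.5)² + (y + 82.5)² = 211.40²; (x − 64.2)² + (y + 17.8)² = 86.36²; (x + 119.5)² + (y + 104.1)² = 179.46².
Subtracting the WDC equation from the ISA and YBH equations removes the quadratic terms:
-214.6 x + 129.4 y = 5451.89
-582.0 x − 43.2 y = 1382.63
Solving the 2×2 system: x ≈ -4.9, y ≈ 34.0 km.

-4.9 km east, 34.0 km north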